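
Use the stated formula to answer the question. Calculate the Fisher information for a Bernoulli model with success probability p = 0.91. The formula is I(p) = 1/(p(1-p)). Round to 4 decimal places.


For Bernoulli(p), Fisher information is I(p) = 1/(p*(1-p)).
p = 0.91, 1-p = 0.09.
p*(1-p) = 0.0819.
I(p) = 1/0.0819 = 12.2100

12.2100


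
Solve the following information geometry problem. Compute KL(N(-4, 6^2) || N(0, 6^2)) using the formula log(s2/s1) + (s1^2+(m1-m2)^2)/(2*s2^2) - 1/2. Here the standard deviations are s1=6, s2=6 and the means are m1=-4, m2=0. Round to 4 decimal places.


KL divergence between normal distributions:
KL = log(s2/s1) + (s1^2 + (m1-m2)^2)/(2*s2^2) - 1/2.
log(6/6) = 0.0.
(6^2 + (-4-0)^2)/(2*6^2) = (36 + 16)/72 = 0.722222.
KL = 0.0 + 0.722222 - 0.5 = 0.2222

0.2222


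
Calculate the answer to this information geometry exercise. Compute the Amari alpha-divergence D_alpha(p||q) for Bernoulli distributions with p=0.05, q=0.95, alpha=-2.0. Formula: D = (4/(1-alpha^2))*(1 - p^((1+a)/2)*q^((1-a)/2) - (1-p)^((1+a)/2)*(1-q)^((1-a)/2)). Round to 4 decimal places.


Amari alpha-divergence:
D = (4/(1-alpha^2))*(1 - p^((1+a)/2)*q^((1-a)/2) - (1-p)^((1+a)/2)*(1-q)^((1-a)/2)).
alpha = -2.0, p = 0.05, q = 0.95.
e1 = (1+alpha)/2 = -0.5, e2 = (1-alpha)/2 = 1.5.
t1 = p^e1 * q^e2 = 0.05^-0.5 * 0.95^1.5 = 4.140954.
t2 = (1-p)^e1 * (1-q)^e2 = 0.95^-0.5 * 0.05^1.5 = 0.011471.
4/(1-alpha^2) = -1.333333.
D = -1.333333*(1 - 4.140954 - 0.011471) = 4.2032

4.2032


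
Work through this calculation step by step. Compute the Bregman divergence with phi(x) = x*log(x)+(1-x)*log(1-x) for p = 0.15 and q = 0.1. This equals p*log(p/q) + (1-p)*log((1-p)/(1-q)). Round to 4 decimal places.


Bregman divergence with negative entropy generator:
D = p*log(p/q) + (1-p)*log((1-p)/(1-q)).
p = 0.15, q = 0.1.
p*log(p/q) = 0.15*log(0.15/0.1) = 0.06082.
(1-p)*log((1-p)/(1-q)) = 0.85*log(0.85/0.9) = -0.048585.
D = 0.06082 + -0.048585 = 0.0122

0.0122


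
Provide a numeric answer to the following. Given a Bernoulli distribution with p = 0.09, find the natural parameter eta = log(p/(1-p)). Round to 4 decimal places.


Natural parameter for Bernoulli: eta = log(p/(1-p)).
p = 0.09, 1-p = 0.91.
p/(1-p) = 0.098901.
eta = log(0.098901) = -2.3136

-2.3136


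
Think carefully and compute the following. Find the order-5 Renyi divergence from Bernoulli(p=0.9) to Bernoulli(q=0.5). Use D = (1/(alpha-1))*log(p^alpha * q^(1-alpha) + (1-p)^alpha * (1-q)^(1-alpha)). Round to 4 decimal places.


Renyi divergence of order alpha between Bernoulli distributions:
D = (1/(alpha-1))*log(p^alpha * q^(1-alpha) + (1-p)^alpha * (1-q)^(1-alpha)).
alpha = 5, p = 0.9, q = 0.5.
p^alpha * q^(1-alpha) = 0.9^5 * 0.5^-4 = 9.44784.
(1-p)^alpha * (1-q)^(1-alpha) = 0.1^5 * 0.5^-4 = 0.00016.
sum = 9.44784 + 0.00016 = 9.448.
D = (1/4)*log(9.448) = 0.5615

0.5615


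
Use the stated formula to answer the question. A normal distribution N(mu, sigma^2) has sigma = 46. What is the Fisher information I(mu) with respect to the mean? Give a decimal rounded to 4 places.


The Fisher information for the mean of a normal distribution is I(mu) = 1/sigma^2.
sigma = 46, so sigma^2 = 2116.
I(mu) = 1/2116 = 0.0005

0.0005


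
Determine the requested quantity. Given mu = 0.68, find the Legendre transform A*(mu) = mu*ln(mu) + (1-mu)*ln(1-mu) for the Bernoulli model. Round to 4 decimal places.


Legendre transform for Bernoulli:
A*(mu) = mu*log(mu) + (1-mu)*log(1-mu).
mu = 0.68, 1-mu = 0.32.
mu*log(mu) = 0.68*log(0.68) = -0.26225.
(1-mu)*log(1-mu) = 0.32*log(0.32) = -0.364619.
A* = -0.26225 + -0.364619 = -0.6269

-0.6269


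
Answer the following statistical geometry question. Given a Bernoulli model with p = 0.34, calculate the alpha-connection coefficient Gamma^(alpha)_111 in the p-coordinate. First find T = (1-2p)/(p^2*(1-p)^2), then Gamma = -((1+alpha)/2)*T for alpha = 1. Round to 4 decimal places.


Skewness (Amari-Chentsov) tensor: T = (1-2p)/(p^2*(1-p)^2).
p = 0.34, 1-2p = 0.32, p^2 = 0.1156, (1-p)^2 = 0.4356.
T = 0.32/(0.1156 * 0.4356) = 6.354835.
In the p-coordinate, Gamma^(alpha) = Gamma^(0) - (alpha/2)*T with Gamma^(0) = (1/2)*g'(p) = -T/2,
so Gamma^(alpha) = -((1+alpha)/2)*T.
alpha = 1, -(1+alpha)/2 = -1.0.
Gamma = -1.0 * 6.354835 = -6.3548

-6.3548


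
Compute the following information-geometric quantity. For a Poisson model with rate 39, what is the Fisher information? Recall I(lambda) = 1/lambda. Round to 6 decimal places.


Fisher information for Poisson: I(lambda) = 1/lambda.
lambda = 39.
I(lambda) = 1/39 = 0.025641

0.025641


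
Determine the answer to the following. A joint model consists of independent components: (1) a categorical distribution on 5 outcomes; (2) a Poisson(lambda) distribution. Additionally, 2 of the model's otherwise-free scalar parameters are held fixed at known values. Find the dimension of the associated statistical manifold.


The dimension of a statistical manifold equals the number of free
(independent) real parameters of the model. For a product of independent
blocks the parameter counts add.
- categorical on 5 outcomes (probabilities sum to 1): 5-1 = 4.
- Poisson (lambda): 1.
Total = 4 + 1 = 5.
2 parameter(s) fixed at known values: 5 - 2 = 3.
Dimension = 3

3


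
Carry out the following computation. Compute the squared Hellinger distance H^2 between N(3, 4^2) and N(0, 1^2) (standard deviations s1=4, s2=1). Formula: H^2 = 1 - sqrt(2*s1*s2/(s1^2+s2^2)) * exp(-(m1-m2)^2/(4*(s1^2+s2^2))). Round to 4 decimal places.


Squared Hellinger distance for Gaussians:
H^2 = 1 - sqrt(2*s1*s2/(s1^2+s2^2)) * exp(-(m1-m2)^2/(4*(s1^2+s2^2))).
s1^2 = 16, s2^2 = 1, s1^2+s2^2 = 17.
sqrt(2*4*1/(17)) = 0.685994.
(m1-m2)^2 = (3)^2 = 9.
exp(-9/(4*17)) = exp(-0.132353) = 0.876032.
H^2 = 1 - 0.685994*0.876032 = 0.3990

0.3990


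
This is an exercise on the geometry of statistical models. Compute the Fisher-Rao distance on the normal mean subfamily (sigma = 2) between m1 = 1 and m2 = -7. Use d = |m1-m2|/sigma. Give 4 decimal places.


On the fixed-variance normal subfamily, geodesic distance = |m1-m2|/sigma.
|1 - -7| = 8.
sigma = 2.
d = 8/2 = 4.0000

4.0000


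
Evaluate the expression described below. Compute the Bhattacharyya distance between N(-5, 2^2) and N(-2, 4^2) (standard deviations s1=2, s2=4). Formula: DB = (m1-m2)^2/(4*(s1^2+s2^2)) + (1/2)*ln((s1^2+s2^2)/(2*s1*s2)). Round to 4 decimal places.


Bhattacharyya distance between two Gaussians:
DB = (m1-m2)^2/(4*(s1^2+s2^2)) + (1/2)*ln((s1^2+s2^2)/(2*s1*s2)).
(m1-m2)^2 = (-3)^2 = 9.
s1^2+s2^2 = 4 + 16 = 20.
term1 = 9/80 = 0.1125.
term2 = 0.5*ln(20/16.0) = 0.111572.
DB = 0.1125 + 0.111572 = 0.2241

0.2241


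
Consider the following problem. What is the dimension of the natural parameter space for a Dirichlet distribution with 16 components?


Exponential family dimension calculation:
Dirichlet with 16 components has 16 natural parameters.

16


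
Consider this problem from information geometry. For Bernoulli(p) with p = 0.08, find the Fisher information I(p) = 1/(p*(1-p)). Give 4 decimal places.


For Bernoulli(p), Fisher information is I(p) = 1/(p*(1-p)).
p = 0.08, 1-p = 0.92.
p*(1-p) = 0.0736.
I(p) = 1/0.0736 = 13.5870

13.5870


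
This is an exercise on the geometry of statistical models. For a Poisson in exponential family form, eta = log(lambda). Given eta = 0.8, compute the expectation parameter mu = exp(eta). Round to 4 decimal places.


Expectation parameter for Poisson exponential family:
mu = exp(eta).
eta = 0.8.
mu = exp(0.8) = 2.2255

2.2255


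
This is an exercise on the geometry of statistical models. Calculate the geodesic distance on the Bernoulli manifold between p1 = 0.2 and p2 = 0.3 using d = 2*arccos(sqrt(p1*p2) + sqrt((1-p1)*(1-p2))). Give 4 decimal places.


Geodesic distance on Bernoulli manifold:
d(p1,p2) = 2*arccos(sqrt(p1*p2) + sqrt((1-p1)*(1-p2))).
sqrt(p1*p2) = sqrt(0.2*0.3) = 0.244949.
sqrt((1-p1)*(1-p2)) = sqrt(0.8*0.7) = 0.748331.
arg = 0.244949 + 0.748331 = 0.99328.
d = 2*arccos(0.99328) = 0.2320

0.2320


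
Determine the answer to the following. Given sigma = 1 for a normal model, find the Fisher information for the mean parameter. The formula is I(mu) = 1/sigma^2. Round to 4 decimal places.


The Fisher information for the mean of a normal distribution is I(mu) = 1/sigma^2.
sigma = 1, so sigma^2 = 1.
I(mu) = 1/1 = 1.0000

1.0000


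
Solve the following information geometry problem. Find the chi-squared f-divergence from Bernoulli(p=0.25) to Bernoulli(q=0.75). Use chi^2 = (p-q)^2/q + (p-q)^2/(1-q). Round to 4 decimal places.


Chi-squared divergence between Bernoulli distributions:
chi^2 = (p-q)^2/q + (p-q)^2/(1-q).
p = 0.25, q = 0.75, p-q = -0.5.
(p-q)^2 = 0.25.
term1 = 0.25/0.75 = 0.333333.
term2 = 0.25/0.25 = 1.0.
chi^2 = 0.333333 + 1.0 = 1.3333

1.3333


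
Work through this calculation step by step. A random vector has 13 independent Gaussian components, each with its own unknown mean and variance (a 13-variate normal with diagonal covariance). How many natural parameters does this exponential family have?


Exponential family dimension calculation:
Each univariate normal has two natural parameters (mu/sigma^2 and -1/(2 sigma^2)).
With 13 independent components, dim = 2 * 13 = 26.

26


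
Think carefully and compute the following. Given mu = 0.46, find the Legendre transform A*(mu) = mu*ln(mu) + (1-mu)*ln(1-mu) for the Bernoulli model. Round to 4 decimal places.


Legendre transform for Bernoulli:
A*(mu) = mu*log(mu) + (1-mu)*log(1-mu).
mu = 0.46, 1-mu = 0.54.
mu*log(mu) = 0.46*log(0.46) = -0.357203.
(1-mu)*log(1-mu) = 0.54*log(0.54) = -0.332741.
A* = -0.357203 + -0.332741 = -0.6899

-0.6899


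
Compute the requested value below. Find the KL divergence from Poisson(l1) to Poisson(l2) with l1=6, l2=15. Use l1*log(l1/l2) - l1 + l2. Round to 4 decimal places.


KL divergence for Poisson:
KL = l1*log(l1/l2) - l1 + l2.
l1 = 6, l2 = 15.
log(6/15) = -0.916291.
l1*log(l1/l2) = 6 * -0.916291 = -5.497744.
KL = -5.497744 - 6 + 15 = 3.5023

3.5023


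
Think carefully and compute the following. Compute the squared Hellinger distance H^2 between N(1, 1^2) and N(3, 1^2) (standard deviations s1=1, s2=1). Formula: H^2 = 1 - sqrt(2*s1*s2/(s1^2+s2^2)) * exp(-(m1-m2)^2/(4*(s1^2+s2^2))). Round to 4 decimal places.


Squared Hellinger distance for Gaussians:
H^2 = 1 - sqrt(2*s1*s2/(s1^2+s2^2)) * exp(-(m1-m2)^2/(4*(s1^2+s2^2))).
s1^2 = 1, s2^2 = 1, s1^2+s2^2 = 2.
sqrt(2*1*1/(2)) = 1.0.
(m1-m2)^2 = (-2)^2 = 4.
exp(-4/(4*2)) = exp(-0.5) = 0.606531.
H^2 = 1 - 1.0*0.606531 = 0.3935

0.3935


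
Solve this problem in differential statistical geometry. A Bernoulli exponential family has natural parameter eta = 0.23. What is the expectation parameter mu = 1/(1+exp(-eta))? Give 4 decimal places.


Dual coordinate (expectation parameter) for Bernoulli:
mu = 1/(1+exp(-eta)).
eta = 0.23.
exp(-eta) = exp(-0.23) = 0.794534.
mu = 1/(1+0.794534) = 0.5572

0.5572


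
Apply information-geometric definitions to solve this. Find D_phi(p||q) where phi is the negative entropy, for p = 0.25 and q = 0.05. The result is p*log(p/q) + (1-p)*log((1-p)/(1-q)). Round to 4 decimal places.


Bregman divergence with negative entropy generator:
D = p*log(p/q) + (1-p)*log((1-p)/(1-q)).
p = 0.25, q = 0.05.
p*log(p/q) = 0.25*log(0.25/0.05) = 0.402359.
(1-p)*log((1-p)/(1-q)) = 0.75*log(0.75/0.95) = -0.177292.
D = 0.402359 + -0.177292 = 0.2251

0.2251


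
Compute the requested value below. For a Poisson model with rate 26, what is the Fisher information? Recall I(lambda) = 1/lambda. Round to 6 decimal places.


Fisher information for Poisson: I(lambda) = 1/lambda.
lambda = 26.
I(lambda) = 1/26 = 0.038462

0.038462


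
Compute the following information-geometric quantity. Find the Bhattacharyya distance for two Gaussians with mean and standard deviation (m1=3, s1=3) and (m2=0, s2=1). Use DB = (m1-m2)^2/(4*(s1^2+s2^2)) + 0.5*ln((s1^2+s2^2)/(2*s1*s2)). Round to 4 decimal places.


Bhattacharyya distance between two Gaussians:
DB = (m1-m2)^2/(4*(s1^2+s2^2)) + (1/2)*ln((s1^2+s2^2)/(2*s1*s2)).
(m1-m2)^2 = (3)^2 = 9.
s1^2+s2^2 = 9 + 1 = 10.
term1 = 9/40 = 0.225.
term2 = 0.5*ln(10/6.0) = 0.255413.
DB = 0.225 + 0.255413 = 0.4804

0.4804


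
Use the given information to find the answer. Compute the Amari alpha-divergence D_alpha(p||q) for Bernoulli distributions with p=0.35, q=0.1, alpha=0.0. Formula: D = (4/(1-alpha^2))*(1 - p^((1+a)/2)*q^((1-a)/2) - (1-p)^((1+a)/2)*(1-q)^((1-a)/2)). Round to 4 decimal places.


Amari alpha-divergence:
D = (4/(1-alpha^2))*(1 - p^((1+a)/2)*q^((1-a)/2) - (1-p)^((1+a)/2)*(1-q)^((1-a)/2)).
alpha = 0.0, p = 0.35, q = 0.1.
e1 = (1+alpha)/2 = 0.5, e2 = (1-alpha)/2 = 0.5.
t1 = p^e1 * q^e2 = 0.35^0.5 * 0.1^0.5 = 0.187083.
t2 = (1-p)^e1 * (1-q)^e2 = 0.65^0.5 * 0.9^0.5 = 0.764853.
4/(1-alpha^2) = 4.0.
D = 4.0*(1 - 0.187083 - 0.764853) = 0.1923

0.1923


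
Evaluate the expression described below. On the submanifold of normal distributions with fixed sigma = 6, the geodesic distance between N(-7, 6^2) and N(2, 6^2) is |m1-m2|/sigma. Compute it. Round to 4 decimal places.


On the fixed-variance normal subfamily, geodesic distance = |m1-m2|/sigma.
|-7 - 2| = 9.
sigma = 6.
d = 9/6 = 1.5000

1.5000


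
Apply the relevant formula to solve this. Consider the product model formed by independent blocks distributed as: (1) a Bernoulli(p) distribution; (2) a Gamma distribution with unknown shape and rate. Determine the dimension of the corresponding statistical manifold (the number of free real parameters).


The dimension of a statistical manifold equals the number of free
(independent) real parameters of the model. For a product of independent
blocks the parameter counts add.
- Bernoulli (p): 1.
- Gamma (shape, rate): 2.
Total = 1 + 2 = 3.
Dimension = 3

3


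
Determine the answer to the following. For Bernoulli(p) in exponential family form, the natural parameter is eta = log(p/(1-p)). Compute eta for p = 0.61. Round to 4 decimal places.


Natural parameter for Bernoulli: eta = log(p/(1-p)).
p = 0.61, 1-p = 0.39.
p/(1-p) = 1.564103.
eta = log(1.564103) = 0.4473

0.4473


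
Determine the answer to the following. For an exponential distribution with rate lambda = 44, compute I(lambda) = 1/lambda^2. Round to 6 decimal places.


Fisher information for exponential: I(lambda) = 1/lambda^2.
lambda = 44, lambda^2 = 1936.
I = 1/1936 = 0.000517

0.000517


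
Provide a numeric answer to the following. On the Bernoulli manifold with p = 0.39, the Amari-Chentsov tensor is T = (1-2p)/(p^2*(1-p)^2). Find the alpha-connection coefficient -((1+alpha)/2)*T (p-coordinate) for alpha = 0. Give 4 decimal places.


Skewness (Amari-Chentsov) tensor: T = (1-2p)/(p^2*(1-p)^2).
p = 0.39, 1-2p = 0.22, p^2 = 0.1521, (1-p)^2 = 0.3721.
T = 0.22/(0.1521 * 0.3721) = 3.887172.
In the p-coordinate, Gamma^(alpha) = Gamma^(0) - (alpha/2)*T with Gamma^(0) = (1/2)*g'(p) = -T/2,
so Gamma^(alpha) = -((1+alpha)/2)*T.
alpha = 0, -(1+alpha)/2 = -0.5.
Gamma = -0.5 * 3.887172 = -1.9436

-1.9436


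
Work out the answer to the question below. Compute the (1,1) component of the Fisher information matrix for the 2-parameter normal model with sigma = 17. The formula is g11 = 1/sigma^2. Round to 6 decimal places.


For the 2-parameter normal family, the Fisher metric has:
  g11 = 1/sigma^2, g22 = 2/sigma^2.
sigma = 17, sigma^2 = 289.
g11 = 0.003460

0.003460


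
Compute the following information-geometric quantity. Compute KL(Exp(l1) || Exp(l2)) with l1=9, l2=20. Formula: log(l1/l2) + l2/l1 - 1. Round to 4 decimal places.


KL divergence for exponential family:
KL = log(l1/l2) + l2/l1 - 1.
log(9/20) = -0.798508.
20/9 = 2.222222.
KL = -0.798508 + 2.222222 - 1 = 0.4237

0.4237


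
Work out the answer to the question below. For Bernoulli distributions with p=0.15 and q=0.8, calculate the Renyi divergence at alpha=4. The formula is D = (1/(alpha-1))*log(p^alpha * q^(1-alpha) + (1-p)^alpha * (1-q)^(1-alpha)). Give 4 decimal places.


Renyi divergence of order alpha between Bernoulli distributions:
D = (1/(alpha-1))*log(p^alpha * q^(1-alpha) + (1-p)^alpha * (1-q)^(1-alpha)).
alpha = 4, p = 0.15, q = 0.8.
p^alpha * q^(1-alpha) = 0.15^4 * 0.8^-3 = 0.000989.
(1-p)^alpha * (1-q)^(1-alpha) = 0.85^4 * 0.2^-3 = 65.250781.
sum = 0.000989 + 65.250781 = 65.25177.
D = (1/3)*log(65.25177) = 1.3928

1.3928


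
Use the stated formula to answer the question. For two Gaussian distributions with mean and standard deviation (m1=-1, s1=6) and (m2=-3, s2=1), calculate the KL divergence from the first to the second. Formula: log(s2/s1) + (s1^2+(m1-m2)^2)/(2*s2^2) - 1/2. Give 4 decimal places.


KL divergence between normal distributions:
KL = log(s2/s1) + (s1^2 + (m1-m2)^2)/(2*s2^2) - 1/2.
log(1/6) = -1.791759.
(6^2 + (-1--3)^2)/(2*1^2) = (36 + 4)/2 = 20.0.
KL = -1.791759 + 20.0 - 0.5 = 17.7082

17.7082


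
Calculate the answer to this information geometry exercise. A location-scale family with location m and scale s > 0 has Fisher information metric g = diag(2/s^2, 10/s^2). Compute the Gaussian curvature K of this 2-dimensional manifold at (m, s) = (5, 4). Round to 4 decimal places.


The metric has the form g = (A dm^2 + B ds^2)/s^2 with A = 2, B = 10.
Substitute u = sqrt(A/B)*m: g = B*(du^2 + ds^2)/s^2, i.e. B times the
Poincare upper half-plane metric, which has constant Gaussian curvature -1.
Scaling a 2D metric by a constant c divides the Gaussian curvature by c,
so K = -1/B = -1/(10) = -0.1000 everywhere (the point (m, s) = (5, 4) is irrelevant:
the curvature is constant).
The requested Gaussian curvature is K = -0.1000.

-0.1000


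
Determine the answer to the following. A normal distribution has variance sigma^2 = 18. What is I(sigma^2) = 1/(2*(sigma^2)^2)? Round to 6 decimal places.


Fisher information for variance: I(sigma^2) = 1/(2*sigma^4).
sigma^2 = 18, so sigma^4 = 324.
I = 1/(2*324) = 1/648 = 0.001543

0.001543


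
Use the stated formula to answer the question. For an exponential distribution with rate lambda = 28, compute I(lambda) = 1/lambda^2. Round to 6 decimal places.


Fisher information for exponential: I(lambda) = 1/lambda^2.
lambda = 28, lambda^2 = 784.
I = 1/784 = 0.001276

0.001276


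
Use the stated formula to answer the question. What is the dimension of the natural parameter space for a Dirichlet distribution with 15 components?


Exponential family dimension calculation:
Dirichlet with 15 components has 15 natural parameters.

15


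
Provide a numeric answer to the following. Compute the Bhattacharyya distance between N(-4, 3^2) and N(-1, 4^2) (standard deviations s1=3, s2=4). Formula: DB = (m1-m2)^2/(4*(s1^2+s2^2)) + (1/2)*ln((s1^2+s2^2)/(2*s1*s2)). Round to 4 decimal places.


Bhattacharyya distance between two Gaussians:
DB = (m1-m2)^2/(4*(s1^2+s2^2)) + (1/2)*ln((s1^2+s2^2)/(2*s1*s2)).
(m1-m2)^2 = (-3)^2 = 9.
s1^2+s2^2 = 9 + 16 = 25.
term1 = 9/100 = 0.09.
term2 = 0.5*ln(25/24.0) = 0.020411.
DB = 0.09 + 0.020411 = 0.1104

0.1104


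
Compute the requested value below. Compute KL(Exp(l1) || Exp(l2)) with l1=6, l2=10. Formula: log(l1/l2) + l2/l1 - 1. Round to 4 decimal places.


KL divergence for exponential family:
KL = log(l1/l2) + l2/l1 - 1.
log(6/10) = -0.510826.
10/6 = 1.666667.
KL = -0.510826 + 1.666667 - 1 = 0.1558

0.1558


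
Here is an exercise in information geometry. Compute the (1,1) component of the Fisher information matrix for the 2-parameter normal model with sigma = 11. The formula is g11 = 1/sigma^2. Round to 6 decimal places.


For the 2-parameter normal family, the Fisher metric has:
  g11 = 1/sigma^2, g22 = 2/sigma^2.
sigma = 11, sigma^2 = 121.
g11 = 0.008264

0.008264


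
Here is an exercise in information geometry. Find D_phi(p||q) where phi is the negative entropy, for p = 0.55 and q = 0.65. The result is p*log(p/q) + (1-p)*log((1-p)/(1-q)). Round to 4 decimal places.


Bregman divergence with negative entropy generator:
D = p*log(p/q) + (1-p)*log((1-p)/(1-q)).
p = 0.55, q = 0.65.
p*log(p/q) = 0.55*log(0.55/0.65) = -0.09188.
(1-p)*log((1-p)/(1-q)) = 0.45*log(0.45/0.35) = 0.113091.
D = -0.09188 + 0.113091 = 0.0212

0.0212


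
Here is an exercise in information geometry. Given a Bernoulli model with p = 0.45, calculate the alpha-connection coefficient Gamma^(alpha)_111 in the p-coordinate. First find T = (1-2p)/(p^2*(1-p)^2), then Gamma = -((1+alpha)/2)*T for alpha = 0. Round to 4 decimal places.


Skewness (Amari-Chentsov) tensor: T = (1-2p)/(p^2*(1-p)^2).
p = 0.45, 1-2p = 0.1, p^2 = 0.2025, (1-p)^2 = 0.3025.
T = 0.1/(0.2025 * 0.3025) = 1.632486.
In the p-coordinate, Gamma^(alpha) = Gamma^(0) - (alpha/2)*T with Gamma^(0) = (1/2)*g'(p) = -T/2,
so Gamma^(alpha) = -((1+alpha)/2)*T.
alpha = 0, -(1+alpha)/2 = -0.5.
Gamma = -0.5 * 1.632486 = -0.8162

-0.8162


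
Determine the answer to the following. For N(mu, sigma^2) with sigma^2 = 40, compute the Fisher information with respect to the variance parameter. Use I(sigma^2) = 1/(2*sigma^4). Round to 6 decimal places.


Fisher information for variance: I(sigma^2) = 1/(2*sigma^4).
sigma^2 = 40, so sigma^4 = 1600.
I = 1/(2*1600) = 1/3200 = 0.000313

0.000313


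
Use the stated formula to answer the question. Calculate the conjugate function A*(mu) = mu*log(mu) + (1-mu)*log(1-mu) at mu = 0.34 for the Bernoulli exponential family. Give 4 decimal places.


Legendre transform for Bernoulli:
A*(mu) = mu*log(mu) + (1-mu)*log(1-mu).
mu = 0.34, 1-mu = 0.66.
mu*log(mu) = 0.34*log(0.34) = -0.366795.
(1-mu)*log(1-mu) = 0.66*log(0.66) = -0.27424.
A* = -0.366795 + -0.27424 = -0.6410

-0.6410


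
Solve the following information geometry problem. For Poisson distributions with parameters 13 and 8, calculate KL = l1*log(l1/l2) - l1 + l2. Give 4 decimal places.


KL divergence for Poisson:
KL = l1*log(l1/l2) - l1 + l2.
l1 = 13, l2 = 8.
log(13/8) = 0.485508.
l1*log(l1/l2) = 13 * 0.485508 = 6.311602.
KL = 6.311602 - 13 + 8 = 1.3116

1.3116


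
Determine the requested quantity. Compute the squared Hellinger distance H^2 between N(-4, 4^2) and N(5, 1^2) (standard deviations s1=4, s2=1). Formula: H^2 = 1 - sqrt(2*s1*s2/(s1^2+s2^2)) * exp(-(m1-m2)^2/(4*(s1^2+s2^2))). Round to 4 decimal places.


Squared Hellinger distance for Gaussians:
H^2 = 1 - sqrt(2*s1*s2/(s1^2+s2^2)) * exp(-(m1-m2)^2/(4*(s1^2+s2^2))).
s1^2 = 16, s2^2 = 1, s1^2+s2^2 = 17.
sqrt(2*4*1/(17)) = 0.685994.
(m1-m2)^2 = (-9)^2 = 81.
exp(-81/(4*17)) = exp(-1.191176) = 0.303864.
H^2 = 1 - 0.685994*0.303864 = 0.7916

0.7916


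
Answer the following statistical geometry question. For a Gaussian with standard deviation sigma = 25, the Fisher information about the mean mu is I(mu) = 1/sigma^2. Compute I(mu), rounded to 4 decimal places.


The Fisher information for the mean of a normal distribution is I(mu) = 1/sigma^2.
sigma = 25, so sigma^2 = 625.
I(mu) = 1/625 = 0.0016

0.0016


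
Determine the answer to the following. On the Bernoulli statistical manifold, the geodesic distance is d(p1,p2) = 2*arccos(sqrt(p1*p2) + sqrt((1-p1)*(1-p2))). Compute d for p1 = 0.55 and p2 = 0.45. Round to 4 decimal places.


Geodesic distance on Bernoulli manifold:
d(p1,p2) = 2*arccos(sqrt(p1*p2) + sqrt((1-p1)*(1-p2))).
sqrt(p1*p2) = sqrt(0.55*0.45) = 0.497494.
sqrt((1-p1)*(1-p2)) = sqrt(0.45*0.55) = 0.497494.
arg = 0.497494 + 0.497494 = 0.994987.
d = 2*arccos(0.994987) = 0.2003

0.2003


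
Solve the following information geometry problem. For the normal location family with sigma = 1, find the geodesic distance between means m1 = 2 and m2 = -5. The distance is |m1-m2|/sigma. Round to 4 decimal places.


On the fixed-variance normal subfamily, geodesic distance = |m1-m2|/sigma.
|2 - -5| = 7.
sigma = 1.
d = 7/1 = 7.0000

7.0000


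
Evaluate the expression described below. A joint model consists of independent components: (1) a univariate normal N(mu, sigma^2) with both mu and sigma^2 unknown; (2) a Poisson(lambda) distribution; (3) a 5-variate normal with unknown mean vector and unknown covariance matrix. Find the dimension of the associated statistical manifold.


The dimension of a statistical manifold equals the number of free
(independent) real parameters of the model. For a product of independent
blocks the parameter counts add.
- normal (mu, sigma^2): 2.
- Poisson (lambda): 1.
- 5-variate normal: 5 (mean) + 5*6/2 = 15 (symmetric covariance) = 20.
Total = 2 + 1 + 20 = 23.
Dimension = 23

23


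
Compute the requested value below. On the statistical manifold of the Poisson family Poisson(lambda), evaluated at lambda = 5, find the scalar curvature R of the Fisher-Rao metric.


This family has a single free parameter, so its statistical manifold
is 1-dimensional. The Riemann curvature tensor of any 1-dimensional
Riemannian manifold vanishes identically, so R = 0.

0


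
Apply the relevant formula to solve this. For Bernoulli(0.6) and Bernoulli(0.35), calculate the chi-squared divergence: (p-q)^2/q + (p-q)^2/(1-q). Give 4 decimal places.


Chi-squared divergence between Bernoulli distributions:
chi^2 = (p-q)^2/q + (p-q)^2/(1-q).
p = 0.6, q = 0.35, p-q = 0.25.
(p-q)^2 = 0.0625.
term1 = 0.0625/0.35 = 0.178571.
term2 = 0.0625/0.65 = 0.096154.
chi^2 = 0.178571 + 0.096154 = 0.2747

0.2747


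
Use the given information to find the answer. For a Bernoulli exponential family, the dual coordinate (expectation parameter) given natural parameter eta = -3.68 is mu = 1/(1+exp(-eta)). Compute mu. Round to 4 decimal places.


Dual coordinate (expectation parameter) for Bernoulli:
mu = 1/(1+exp(-eta)).
eta = -3.68.
exp(-eta) = exp(3.68) = 39.646394.
mu = 1/(1+39.646394) = 0.0246

0.0246


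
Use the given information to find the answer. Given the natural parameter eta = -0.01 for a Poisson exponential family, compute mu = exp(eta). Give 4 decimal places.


Expectation parameter for Poisson exponential family:
mu = exp(eta).
eta = -0.01.
mu = exp(-0.01) = 0.9900

0.9900


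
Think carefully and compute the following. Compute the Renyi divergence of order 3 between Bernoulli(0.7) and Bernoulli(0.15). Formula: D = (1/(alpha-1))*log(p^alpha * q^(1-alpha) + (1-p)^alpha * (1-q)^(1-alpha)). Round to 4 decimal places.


Renyi divergence of order alpha between Bernoulli distributions:
D = (1/(alpha-1))*log(p^alpha * q^(1-alpha) + (1-p)^alpha * (1-q)^(1-alpha)).
alpha = 3, p = 0.7, q = 0.15.
p^alpha * q^(1-alpha) = 0.7^3 * 0.15^-2 = 15.244444.
(1-p)^alpha * (1-q)^(1-alpha) = 0.3^3 * 0.85^-2 = 0.03737.
sum = 15.244444 + 0.03737 = 15.281815.
D = (1/2)*log(15.281815) = 1.3633

1.3633


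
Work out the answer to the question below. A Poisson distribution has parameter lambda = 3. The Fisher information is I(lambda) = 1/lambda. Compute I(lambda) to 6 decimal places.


Fisher information for Poisson: I(lambda) = 1/lambda.
lambda = 3.
I(lambda) = 1/3 = 0.333333

0.333333


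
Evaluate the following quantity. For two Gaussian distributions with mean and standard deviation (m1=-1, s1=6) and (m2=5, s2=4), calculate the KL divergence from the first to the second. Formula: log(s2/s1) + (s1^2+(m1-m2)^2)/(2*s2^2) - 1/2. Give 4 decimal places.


KL divergence between normal distributions:
KL = log(s2/s1) + (s1^2 + (m1-m2)^2)/(2*s2^2) - 1/2.
log(4/6) = -0.405465.
(6^2 + (-1-5)^2)/(2*4^2) = (36 + 36)/32 = 2.25.
KL = -0.405465 + 2.25 - 0.5 = 1.3445

1.3445


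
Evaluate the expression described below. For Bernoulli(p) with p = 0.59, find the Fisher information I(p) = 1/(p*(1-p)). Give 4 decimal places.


For Bernoulli(p), Fisher information is I(p) = 1/(p*(1-p)).
p = 0.59, 1-p = 0.41.
p*(1-p) = 0.2419.
I(p) = 1/0.2419 = 4.1339

4.1339


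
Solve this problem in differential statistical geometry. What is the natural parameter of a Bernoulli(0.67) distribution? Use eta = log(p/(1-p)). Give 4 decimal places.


Natural parameter for Bernoulli: eta = log(p/(1-p)).
p = 0.67, 1-p = 0.33.
p/(1-p) = 2.030303.
eta = log(2.030303) = 0.7082

0.7082


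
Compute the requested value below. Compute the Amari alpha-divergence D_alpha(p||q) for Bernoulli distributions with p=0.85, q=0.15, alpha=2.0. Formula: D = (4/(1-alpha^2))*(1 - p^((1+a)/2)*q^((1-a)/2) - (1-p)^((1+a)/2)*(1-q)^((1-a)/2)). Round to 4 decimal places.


Amari alpha-divergence:
D = (4/(1-alpha^2))*(1 - p^((1+a)/2)*q^((1-a)/2) - (1-p)^((1+a)/2)*(1-q)^((1-a)/2)).
alpha = 2.0, p = 0.85, q = 0.15.
e1 = (1+alpha)/2 = 1.5, e2 = (1-alpha)/2 = -0.5.
t1 = p^e1 * q^e2 = 0.85^1.5 * 0.15^-0.5 = 2.023405.
t2 = (1-p)^e1 * (1-q)^e2 = 0.15^1.5 * 0.85^-0.5 = 0.063013.
4/(1-alpha^2) = -1.333333.
D = -1.333333*(1 - 2.023405 - 0.063013) = 1.4486

1.4486


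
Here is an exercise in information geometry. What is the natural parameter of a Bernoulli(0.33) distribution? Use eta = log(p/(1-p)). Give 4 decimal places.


Natural parameter for Bernoulli: eta = log(p/(1-p)).
p = 0.33, 1-p = 0.67.
p/(1-p) = 0.492537.
eta = log(0.492537) = -0.7082

-0.7082


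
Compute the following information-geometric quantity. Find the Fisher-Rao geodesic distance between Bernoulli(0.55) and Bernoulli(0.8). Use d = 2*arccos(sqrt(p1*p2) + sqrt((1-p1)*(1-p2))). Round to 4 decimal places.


Geodesic distance on Bernoulli manifold:
d(p1,p2) = 2*arccos(sqrt(p1*p2) + sqrt((1-p1)*(1-p2))).
sqrt(p1*p2) = sqrt(0.55*0.8) = 0.663325.
sqrt((1-p1)*(1-p2)) = sqrt(0.45*0.2) = 0.3.
arg = 0.663325 + 0.3 = 0.963325.
d = 2*arccos(0.963325) = 0.5433

0.5433


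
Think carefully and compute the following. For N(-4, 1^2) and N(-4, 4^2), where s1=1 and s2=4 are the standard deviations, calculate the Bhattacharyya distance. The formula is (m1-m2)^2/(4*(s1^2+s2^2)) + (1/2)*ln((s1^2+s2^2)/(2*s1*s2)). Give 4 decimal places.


Bhattacharyya distance between two Gaussians:
DB = (m1-m2)^2/(4*(s1^2+s2^2)) + (1/2)*ln((s1^2+s2^2)/(2*s1*s2)).
(m1-m2)^2 = (0)^2 = 0.
s1^2+s2^2 = 1 + 16 = 17.
term1 = 0/68 = 0.0.
term2 = 0.5*ln(17/8.0) = 0.376886.
DB = 0.0 + 0.376886 = 0.3769

0.3769


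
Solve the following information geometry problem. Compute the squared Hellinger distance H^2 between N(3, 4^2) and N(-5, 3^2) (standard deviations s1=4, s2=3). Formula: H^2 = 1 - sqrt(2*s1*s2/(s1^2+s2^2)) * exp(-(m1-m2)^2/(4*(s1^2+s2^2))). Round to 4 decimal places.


Squared Hellinger distance for Gaussians:
H^2 = 1 - sqrt(2*s1*s2/(s1^2+s2^2)) * exp(-(m1-m2)^2/(4*(s1^2+s2^2))).
s1^2 = 16, s2^2 = 9, s1^2+s2^2 = 25.
sqrt(2*4*3/(25)) = 0.979796.
(m1-m2)^2 = (8)^2 = 64.
exp(-64/(4*25)) = exp(-0.64) = 0.527292.
H^2 = 1 - 0.979796*0.527292 = 0.4834

0.4834


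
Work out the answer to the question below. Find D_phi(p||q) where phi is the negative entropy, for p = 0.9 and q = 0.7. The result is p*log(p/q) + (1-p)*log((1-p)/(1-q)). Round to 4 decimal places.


Bregman divergence with negative entropy generator:
D = p*log(p/q) + (1-p)*log((1-p)/(1-q)).
p = 0.9, q = 0.7.
p*log(p/q) = 0.9*log(0.9/0.7) = 0.226183.
(1-p)*log((1-p)/(1-q)) = 0.1*log(0.1/0.3) = -0.109861.
D = 0.226183 + -0.109861 = 0.1163

0.1163


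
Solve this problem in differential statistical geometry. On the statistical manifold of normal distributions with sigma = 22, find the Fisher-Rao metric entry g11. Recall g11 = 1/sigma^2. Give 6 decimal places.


For the 2-parameter normal family, the Fisher metric has:
  g11 = 1/sigma^2, g22 = 2/sigma^2.
sigma = 22, sigma^2 = 484.
g11 = 0.002066

0.002066


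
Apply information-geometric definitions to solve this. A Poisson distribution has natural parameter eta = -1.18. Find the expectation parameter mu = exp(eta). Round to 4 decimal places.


Expectation parameter for Poisson exponential family:
mu = exp(eta).
eta = -1.18.
mu = exp(-1.18) = 0.3073

0.3073


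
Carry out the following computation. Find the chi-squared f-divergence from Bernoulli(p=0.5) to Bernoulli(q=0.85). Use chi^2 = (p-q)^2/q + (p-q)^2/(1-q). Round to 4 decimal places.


Chi-squared divergence between Bernoulli distributions:
chi^2 = (p-q)^2/q + (p-q)^2/(1-q).
p = 0.5, q = 0.85, p-q = -0.35.
(p-q)^2 = 0.1225.
term1 = 0.1225/0.85 = 0.144118.
term2 = 0.1225/0.15 = 0.816667.
chi^2 = 0.144118 + 0.816667 = 0.9608

0.9608


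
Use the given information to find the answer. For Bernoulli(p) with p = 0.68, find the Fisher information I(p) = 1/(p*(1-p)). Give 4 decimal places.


For Bernoulli(p), Fisher information is I(p) = 1/(p*(1-p)).
p = 0.68, 1-p = 0.32.
p*(1-p) = 0.2176.
I(p) = 1/0.2176 = 4.5956

4.5956


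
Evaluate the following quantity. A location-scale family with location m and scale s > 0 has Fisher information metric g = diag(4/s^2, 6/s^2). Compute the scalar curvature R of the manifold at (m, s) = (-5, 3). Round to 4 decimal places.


The metric has the form g = (A dm^2 + B ds^2)/s^2 with A = 4, B = 6.
Substitute u = sqrt(A/B)*m: g = B*(du^2 + ds^2)/s^2, i.e. B times the
Poincare upper half-plane metric, which has constant Gaussian curvature -1.
Scaling a 2D metric by a constant c divides the Gaussian curvature by c,
so K = -1/B = -1/(6) = -0.1667 everywhere (the point (m, s) = (-5, 3) is irrelevant:
the curvature is constant).
Scalar curvature in dimension 2: R = 2K = -2/(6) = -0.3333.

-0.3333


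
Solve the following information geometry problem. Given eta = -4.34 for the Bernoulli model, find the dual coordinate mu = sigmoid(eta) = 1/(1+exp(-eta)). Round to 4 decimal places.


Dual coordinate (expectation parameter) for Bernoulli:
mu = 1/(1+exp(-eta)).
eta = -4.34.
exp(-eta) = exp(4.34) = 76.707539.
mu = 1/(1+76.707539) = 0.0129

0.0129


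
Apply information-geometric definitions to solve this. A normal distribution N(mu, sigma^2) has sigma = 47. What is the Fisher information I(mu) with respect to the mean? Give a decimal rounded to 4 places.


The Fisher information for the mean of a normal distribution is I(mu) = 1/sigma^2.
sigma = 47, so sigma^2 = 2209.
I(mu) = 1/2209 = 0.0005

0.0005


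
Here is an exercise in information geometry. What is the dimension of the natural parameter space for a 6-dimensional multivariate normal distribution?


Exponential family dimension calculation:
For 6-dim MVN: mean has 6 params, covariance has 6*7/2 = 21 unique entries.
Total dim = 6 + 21 = 27.

27


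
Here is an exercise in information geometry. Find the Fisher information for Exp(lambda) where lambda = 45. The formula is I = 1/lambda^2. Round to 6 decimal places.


Fisher information for exponential: I(lambda) = 1/lambda^2.
lambda = 45, lambda^2 = 2025.
I = 1/2025 = 0.000494

0.000494


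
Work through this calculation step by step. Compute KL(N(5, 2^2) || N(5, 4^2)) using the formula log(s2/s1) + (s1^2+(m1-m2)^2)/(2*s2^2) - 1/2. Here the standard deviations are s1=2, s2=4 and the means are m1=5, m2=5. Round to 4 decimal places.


KL divergence between normal distributions:
KL = log(s2/s1) + (s1^2 + (m1-m2)^2)/(2*s2^2) - 1/2.
log(4/2) = 0.693147.
(2^2 + (5-5)^2)/(2*4^2) = (4 + 0)/32 = 0.125.
KL = 0.693147 + 0.125 - 0.5 = 0.3181

0.3181


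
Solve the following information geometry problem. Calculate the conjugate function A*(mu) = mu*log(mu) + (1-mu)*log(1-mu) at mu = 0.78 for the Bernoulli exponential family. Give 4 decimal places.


Legendre transform for Bernoulli:
A*(mu) = mu*log(mu) + (1-mu)*log(1-mu).
mu = 0.78, 1-mu = 0.22.
mu*log(mu) = 0.78*log(0.78) = -0.1938.
(1-mu)*log(1-mu) = 0.22*log(0.22) = -0.333108.
A* = -0.1938 + -0.333108 = -0.5269

-0.5269


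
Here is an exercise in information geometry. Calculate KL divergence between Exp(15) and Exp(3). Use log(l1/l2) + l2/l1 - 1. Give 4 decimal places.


KL divergence for exponential family:
KL = log(l1/l2) + l2/l1 - 1.
log(15/3) = 1.609438.
3/15 = 0.2.
KL = 1.609438 + 0.2 - 1 = 0.8094

0.8094


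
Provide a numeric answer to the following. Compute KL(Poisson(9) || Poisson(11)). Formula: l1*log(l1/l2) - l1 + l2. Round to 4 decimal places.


KL divergence for Poisson:
KL = l1*log(l1/l2) - l1 + l2.
l1 = 9, l2 = 11.
log(9/11) = -0.200671.
l1*log(l1/l2) = 9 * -0.200671 = -1.806036.
KL = -1.806036 - 9 + 11 = 0.1940

0.1940


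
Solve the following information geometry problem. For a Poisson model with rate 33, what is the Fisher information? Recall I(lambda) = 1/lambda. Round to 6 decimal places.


Fisher information for Poisson: I(lambda) = 1/lambda.
lambda = 33.
I(lambda) = 1/33 = 0.030303

0.030303


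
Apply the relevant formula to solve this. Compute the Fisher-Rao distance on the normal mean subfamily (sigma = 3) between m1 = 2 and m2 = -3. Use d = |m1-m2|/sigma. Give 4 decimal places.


On the fixed-variance normal subfamily, geodesic distance = |m1-m2|/sigma.
|2 - -3| = 5.
sigma = 3.
d = 5/3 = 1.6667

1.6667


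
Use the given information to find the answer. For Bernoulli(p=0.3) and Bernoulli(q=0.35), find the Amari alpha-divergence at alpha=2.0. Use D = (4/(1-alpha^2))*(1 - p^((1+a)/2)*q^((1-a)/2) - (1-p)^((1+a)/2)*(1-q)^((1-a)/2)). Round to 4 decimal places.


Amari alpha-divergence:
D = (4/(1-alpha^2))*(1 - p^((1+a)/2)*q^((1-a)/2) - (1-p)^((1+a)/2)*(1-q)^((1-a)/2)).
alpha = 2.0, p = 0.3, q = 0.35.
e1 = (1+alpha)/2 = 1.5, e2 = (1-alpha)/2 = -0.5.
t1 = p^e1 * q^e2 = 0.3^1.5 * 0.35^-0.5 = 0.277746.
t2 = (1-p)^e1 * (1-q)^e2 = 0.7^1.5 * 0.65^-0.5 = 0.726424.
4/(1-alpha^2) = -1.333333.
D = -1.333333*(1 - 0.277746 - 0.726424) = 0.0056

0.0056


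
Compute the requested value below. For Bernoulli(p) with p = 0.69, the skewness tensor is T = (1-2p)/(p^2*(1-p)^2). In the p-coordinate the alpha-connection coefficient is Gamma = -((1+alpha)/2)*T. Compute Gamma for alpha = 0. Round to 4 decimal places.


Skewness (Amari-Chentsov) tensor: T = (1-2p)/(p^2*(1-p)^2).
p = 0.69, 1-2p = -0.38, p^2 = 0.4761, (1-p)^2 = 0.0961.
T = -0.38/(0.4761 * 0.0961) = -8.305428.
In the p-coordinate, Gamma^(alpha) = Gamma^(0) - (alpha/2)*T with Gamma^(0) = (1/2)*g'(p) = -T/2,
so Gamma^(alpha) = -((1+alpha)/2)*T.
alpha = 0, -(1+alpha)/2 = -0.5.
Gamma = -0.5 * -8.305428 = 4.1527

4.1527


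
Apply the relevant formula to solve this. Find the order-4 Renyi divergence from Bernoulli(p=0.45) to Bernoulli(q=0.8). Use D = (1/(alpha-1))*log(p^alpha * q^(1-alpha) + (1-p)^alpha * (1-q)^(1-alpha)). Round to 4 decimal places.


Renyi divergence of order alpha between Bernoulli distributions:
D = (1/(alpha-1))*log(p^alpha * q^(1-alpha) + (1-p)^alpha * (1-q)^(1-alpha)).
alpha = 4, p = 0.45, q = 0.8.
p^alpha * q^(1-alpha) = 0.45^4 * 0.8^-3 = 0.08009.
(1-p)^alpha * (1-q)^(1-alpha) = 0.55^4 * 0.2^-3 = 11.438281.
sum = 0.08009 + 11.438281 = 11.518372.
D = (1/3)*log(11.518372) = 0.8146

0.8146


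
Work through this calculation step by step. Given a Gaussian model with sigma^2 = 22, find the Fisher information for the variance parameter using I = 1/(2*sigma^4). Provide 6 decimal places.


Fisher information for variance: I(sigma^2) = 1/(2*sigma^4).
sigma^2 = 22, so sigma^4 = 484.
I = 1/(2*484) = 1/968 = 0.001033

0.001033


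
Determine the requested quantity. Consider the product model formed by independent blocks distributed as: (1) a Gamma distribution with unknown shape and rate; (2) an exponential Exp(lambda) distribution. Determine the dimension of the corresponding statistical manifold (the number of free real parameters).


The dimension of a statistical manifold equals the number of free
(independent) real parameters of the model. For a product of independent
blocks the parameter counts add.
- Gamma (shape, rate): 2.
- exponential (lambda): 1.
Total = 2 + 1 = 3.
Dimension = 3

3


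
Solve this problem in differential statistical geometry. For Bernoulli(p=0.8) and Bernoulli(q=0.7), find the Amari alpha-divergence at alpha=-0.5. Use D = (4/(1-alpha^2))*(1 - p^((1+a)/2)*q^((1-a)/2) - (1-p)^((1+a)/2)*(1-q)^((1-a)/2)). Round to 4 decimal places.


Amari alpha-divergence:
D = (4/(1-alpha^2))*(1 - p^((1+a)/2)*q^((1-a)/2) - (1-p)^((1+a)/2)*(1-q)^((1-a)/2)).
alpha = -0.5, p = 0.8, q = 0.7.
e1 = (1+alpha)/2 = 0.25, e2 = (1-alpha)/2 = 0.75.
t1 = p^e1 * q^e2 = 0.8^0.25 * 0.7^0.75 = 0.723762.
t2 = (1-p)^e1 * (1-q)^e2 = 0.2^0.25 * 0.3^0.75 = 0.271081.
4/(1-alpha^2) = 5.333333.
D = 5.333333*(1 - 0.723762 - 0.271081) = 0.0275

0.0275


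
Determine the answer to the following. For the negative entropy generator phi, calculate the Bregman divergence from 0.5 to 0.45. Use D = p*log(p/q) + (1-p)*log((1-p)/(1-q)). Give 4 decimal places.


Bregman divergence with negative entropy generator:
D = p*log(p/q) + (1-p)*log((1-p)/(1-q)).
p = 0.5, q = 0.45.
p*log(p/q) = 0.5*log(0.5/0.45) = 0.05268.
(1-p)*log((1-p)/(1-q)) = 0.5*log(0.5/0.55) = -0.047655.
D = 0.05268 + -0.047655 = 0.0050

0.0050
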